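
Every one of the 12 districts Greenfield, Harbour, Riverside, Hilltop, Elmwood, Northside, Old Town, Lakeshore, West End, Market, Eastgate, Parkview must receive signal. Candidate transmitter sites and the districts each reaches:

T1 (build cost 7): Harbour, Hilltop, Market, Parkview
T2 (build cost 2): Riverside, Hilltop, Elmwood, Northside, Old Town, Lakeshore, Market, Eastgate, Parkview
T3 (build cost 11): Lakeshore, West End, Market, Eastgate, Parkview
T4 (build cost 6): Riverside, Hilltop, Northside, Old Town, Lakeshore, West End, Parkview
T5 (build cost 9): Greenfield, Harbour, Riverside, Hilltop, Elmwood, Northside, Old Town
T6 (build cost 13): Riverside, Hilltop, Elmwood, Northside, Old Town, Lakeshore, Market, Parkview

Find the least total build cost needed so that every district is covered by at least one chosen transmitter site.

T2, T4, T5 cover every district at build cost 2 + 6 + 9 = 17.
Any cover uses at least 2 transmitter sites; among all covering selections none totals below 17.

17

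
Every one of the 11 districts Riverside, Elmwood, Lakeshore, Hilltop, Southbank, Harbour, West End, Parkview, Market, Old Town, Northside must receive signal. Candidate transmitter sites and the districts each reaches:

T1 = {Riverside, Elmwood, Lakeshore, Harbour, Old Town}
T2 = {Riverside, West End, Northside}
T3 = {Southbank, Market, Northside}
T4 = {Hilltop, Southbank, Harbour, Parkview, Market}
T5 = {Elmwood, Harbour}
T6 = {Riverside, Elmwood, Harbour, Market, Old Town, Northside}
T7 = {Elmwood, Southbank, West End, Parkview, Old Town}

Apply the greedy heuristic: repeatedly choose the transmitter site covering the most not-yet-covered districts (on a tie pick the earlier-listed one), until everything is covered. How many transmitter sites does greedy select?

4

Pick 1: T6 covers 6 new districts (Riverside, Elmwood, Harbour, Market, Old Town, Northside).
Pick 2: T4 covers 3 new districts (Hilltop, Southbank, Parkview).
Pick 3: T1 covers 1 new districts (Lakeshore).
Pick 4: T2 covers 1 new districts (West End).
Greedy uses 4 transmitter sites. (The true minimum is 3.)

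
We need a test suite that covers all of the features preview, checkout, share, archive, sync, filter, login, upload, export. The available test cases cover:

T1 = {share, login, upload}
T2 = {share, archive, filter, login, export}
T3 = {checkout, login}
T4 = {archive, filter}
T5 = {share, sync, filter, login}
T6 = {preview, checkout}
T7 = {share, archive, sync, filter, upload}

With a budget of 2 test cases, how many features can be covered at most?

Choosing T2, T6 covers {preview, checkout, share, archive, filter, login, export} — 7 features.
No choice of 2 test cases does better; here sync, upload are left uncovered.

7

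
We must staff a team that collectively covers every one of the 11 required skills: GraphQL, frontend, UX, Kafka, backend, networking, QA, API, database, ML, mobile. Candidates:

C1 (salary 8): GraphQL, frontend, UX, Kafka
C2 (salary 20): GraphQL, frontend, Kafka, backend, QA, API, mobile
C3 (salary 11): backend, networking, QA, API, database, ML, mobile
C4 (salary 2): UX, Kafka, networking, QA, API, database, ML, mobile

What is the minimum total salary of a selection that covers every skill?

19

C1, C3 cover every skill at salary 8 + 11 = 19.
Any cover uses at least 2 candidates; among all covering selections none totals below 19.
Greedy by coverage-per-salary would pick C4, C1, C3 for 21 — worse than the optimum 19.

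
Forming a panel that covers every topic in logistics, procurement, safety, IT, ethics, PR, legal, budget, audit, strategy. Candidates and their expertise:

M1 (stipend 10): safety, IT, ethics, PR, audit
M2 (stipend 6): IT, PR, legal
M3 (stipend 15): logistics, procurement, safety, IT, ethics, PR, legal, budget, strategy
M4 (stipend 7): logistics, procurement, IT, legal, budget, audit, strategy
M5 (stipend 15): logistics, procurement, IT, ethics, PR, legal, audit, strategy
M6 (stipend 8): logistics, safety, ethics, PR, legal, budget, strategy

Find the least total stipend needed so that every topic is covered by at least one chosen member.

15

M4, M6 cover every topic at stipend 7 + 8 = 15.
Any cover uses at least 2 members; among all covering selections none totals below 15.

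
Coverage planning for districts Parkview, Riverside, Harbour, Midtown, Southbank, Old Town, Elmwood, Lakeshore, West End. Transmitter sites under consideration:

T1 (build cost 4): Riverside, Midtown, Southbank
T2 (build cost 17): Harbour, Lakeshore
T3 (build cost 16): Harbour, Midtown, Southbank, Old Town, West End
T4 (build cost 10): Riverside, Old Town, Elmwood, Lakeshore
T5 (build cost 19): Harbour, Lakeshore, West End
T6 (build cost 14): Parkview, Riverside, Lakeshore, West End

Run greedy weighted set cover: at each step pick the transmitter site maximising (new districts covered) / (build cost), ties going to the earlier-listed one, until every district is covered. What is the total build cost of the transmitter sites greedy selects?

44

Pick 1: T1 adds 3 new (Riverside, Midtown, Southbank) at build cost 4 (ratio 3/4).
Pick 2: T4 adds 3 new (Old Town, Elmwood, Lakeshore) at build cost 10 (ratio 3/10).
Pick 3: T6 adds 2 new (Parkview, West End) at build cost 14 (ratio 2/14).
Pick 4: T3 adds 1 new (Harbour) at build cost 16 (ratio 1/16).
Greedy total build cost: 4 + 10 + 14 + 16 = 44. (The true optimum is 40, so greedy overshoots here.)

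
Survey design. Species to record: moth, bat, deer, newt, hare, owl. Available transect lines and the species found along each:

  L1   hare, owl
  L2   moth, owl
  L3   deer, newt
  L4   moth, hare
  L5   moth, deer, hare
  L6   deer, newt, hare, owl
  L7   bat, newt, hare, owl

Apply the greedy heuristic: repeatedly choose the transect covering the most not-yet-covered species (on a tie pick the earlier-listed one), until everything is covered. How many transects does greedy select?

3

Pick 1: L6 covers 4 new species (deer, newt, hare, owl).
Pick 2: L2 covers 1 new species (moth).
Pick 3: L7 covers 1 new species (bat).
Greedy uses 3 transects. (The true minimum is 2.)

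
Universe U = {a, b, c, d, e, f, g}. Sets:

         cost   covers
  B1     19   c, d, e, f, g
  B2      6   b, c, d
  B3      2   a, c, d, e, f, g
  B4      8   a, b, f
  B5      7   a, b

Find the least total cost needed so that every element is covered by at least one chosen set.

8

B2, B3 cover every element at cost 6 + 2 = 8.
Any cover uses at least 2 sets; among all covering selections none totals below 8.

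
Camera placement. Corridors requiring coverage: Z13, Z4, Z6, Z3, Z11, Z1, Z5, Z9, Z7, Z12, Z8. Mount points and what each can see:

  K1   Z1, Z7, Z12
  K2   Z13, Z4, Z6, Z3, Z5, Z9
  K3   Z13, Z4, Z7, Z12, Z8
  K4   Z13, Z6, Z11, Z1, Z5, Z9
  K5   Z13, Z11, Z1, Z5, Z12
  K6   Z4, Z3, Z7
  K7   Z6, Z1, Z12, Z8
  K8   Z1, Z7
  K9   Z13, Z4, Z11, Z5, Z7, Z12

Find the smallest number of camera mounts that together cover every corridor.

K2, K3, K4 together cover {Z13, Z4, Z6, Z3, Z11, Z1, Z5, Z9, Z7, Z12, Z8} — every corridor.
No 2 of the 9 camera mounts cover everything (all 36 pairs fall short), so 3 is minimum.
Greedy (largest uncovered first) would take K2, K1, K3, K4 — 4 camera mounts — but 3 suffice.

3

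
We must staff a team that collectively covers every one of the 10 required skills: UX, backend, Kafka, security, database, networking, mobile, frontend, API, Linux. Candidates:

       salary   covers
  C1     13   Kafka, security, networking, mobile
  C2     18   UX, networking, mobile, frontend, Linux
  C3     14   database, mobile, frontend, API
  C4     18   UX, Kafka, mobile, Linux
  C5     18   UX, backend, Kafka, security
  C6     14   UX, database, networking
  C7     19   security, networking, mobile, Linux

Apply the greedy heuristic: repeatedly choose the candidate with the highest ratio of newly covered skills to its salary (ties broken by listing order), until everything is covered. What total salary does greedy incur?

63

Pick 1: C1 adds 4 new (Kafka, security, networking, mobile) at salary 13 (ratio 4/13).
Pick 2: C3 adds 3 new (database, frontend, API) at salary 14 (ratio 3/14).
Pick 3: C2 adds 2 new (UX, Linux) at salary 18 (ratio 2/18).
Pick 4: C5 adds 1 new (backend) at salary 18 (ratio 1/18).
Greedy total salary: 13 + 14 + 18 + 18 = 63. (The true optimum is 50, so greedy overshoots here.)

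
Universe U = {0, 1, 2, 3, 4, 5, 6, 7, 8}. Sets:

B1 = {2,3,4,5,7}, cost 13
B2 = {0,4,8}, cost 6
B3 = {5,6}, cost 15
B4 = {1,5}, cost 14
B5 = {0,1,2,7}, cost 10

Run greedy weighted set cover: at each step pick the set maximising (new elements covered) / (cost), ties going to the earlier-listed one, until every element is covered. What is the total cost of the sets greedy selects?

44

Pick 1: B2 adds 3 new (0, 4, 8) at cost 6 (ratio 3/6).
Pick 2: B1 adds 4 new (2, 3, 5, 7) at cost 13 (ratio 4/13).
Pick 3: B5 adds 1 new (1) at cost 10 (ratio 1/10).
Pick 4: B3 adds 1 new (6) at cost 15 (ratio 1/15).
Greedy total cost: 6 + 13 + 10 + 15 = 44.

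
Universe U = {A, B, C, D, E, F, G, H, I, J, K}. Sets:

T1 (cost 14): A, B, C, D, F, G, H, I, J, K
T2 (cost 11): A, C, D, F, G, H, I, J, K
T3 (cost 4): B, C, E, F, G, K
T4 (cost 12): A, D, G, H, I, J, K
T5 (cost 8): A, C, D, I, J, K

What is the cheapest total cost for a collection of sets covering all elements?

15

T2, T3 cover every element at cost 11 + 4 = 15.
Any cover uses at least 2 sets; among all covering selections none totals below 15.
Greedy by coverage-per-cost would pick T3, T5, T2 for 23 — worse than the optimum 15.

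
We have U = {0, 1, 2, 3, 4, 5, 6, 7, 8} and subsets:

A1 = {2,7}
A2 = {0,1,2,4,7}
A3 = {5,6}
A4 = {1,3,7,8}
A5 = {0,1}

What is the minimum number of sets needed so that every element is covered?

A2, A3, A4 together cover {0, 1, 2, 3, 4, 5, 6, 7, 8} — every element.
No 2 of the 5 sets cover everything (all 10 pairs fall short), so 3 is minimum.

3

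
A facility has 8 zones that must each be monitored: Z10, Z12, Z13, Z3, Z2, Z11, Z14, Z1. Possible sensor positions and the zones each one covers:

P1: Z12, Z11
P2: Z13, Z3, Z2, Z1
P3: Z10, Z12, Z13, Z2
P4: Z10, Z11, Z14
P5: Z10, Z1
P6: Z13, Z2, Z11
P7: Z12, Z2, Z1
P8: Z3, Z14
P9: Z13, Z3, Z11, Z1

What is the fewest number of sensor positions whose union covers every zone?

3

P1, P2, P4 together cover {Z10, Z12, Z13, Z3, Z2, Z11, Z14, Z1} — every zone.
No 2 of the 9 sensor positions cover everything (all 36 pairs fall short), so 3 is minimum.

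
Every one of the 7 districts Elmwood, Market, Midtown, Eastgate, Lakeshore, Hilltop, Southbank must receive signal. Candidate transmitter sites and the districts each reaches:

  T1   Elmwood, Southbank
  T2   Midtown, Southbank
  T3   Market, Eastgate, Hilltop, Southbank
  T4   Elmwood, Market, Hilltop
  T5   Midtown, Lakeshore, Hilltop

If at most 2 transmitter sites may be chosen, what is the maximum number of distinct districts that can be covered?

Choosing T3, T5 covers {Market, Midtown, Eastgate, Lakeshore, Hilltop, Southbank} — 6 districts.
No choice of 2 transmitter sites does better; here Elmwood is left uncovered.

6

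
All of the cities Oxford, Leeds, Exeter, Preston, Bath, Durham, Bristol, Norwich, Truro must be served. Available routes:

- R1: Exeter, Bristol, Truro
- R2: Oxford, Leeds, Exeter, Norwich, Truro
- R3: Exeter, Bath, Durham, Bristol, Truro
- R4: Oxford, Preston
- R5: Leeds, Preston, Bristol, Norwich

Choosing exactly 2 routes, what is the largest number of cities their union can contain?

8

Choosing R2, R3 covers {Oxford, Leeds, Exeter, Bath, Durham, Bristol, Norwich, Truro} — 8 cities.
No choice of 2 routes does better; here Preston is left uncovered.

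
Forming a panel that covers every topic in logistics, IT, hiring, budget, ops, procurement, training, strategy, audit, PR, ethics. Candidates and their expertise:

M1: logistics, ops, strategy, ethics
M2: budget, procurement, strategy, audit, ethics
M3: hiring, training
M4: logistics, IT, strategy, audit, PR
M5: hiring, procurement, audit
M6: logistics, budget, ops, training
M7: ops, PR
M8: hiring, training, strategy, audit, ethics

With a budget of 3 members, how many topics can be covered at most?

10

Choosing M2, M3, M4 covers {logistics, IT, hiring, budget, procurement, training, strategy, audit, PR, ethics} — 10 topics.
No choice of 3 members does better; here ops is left uncovered.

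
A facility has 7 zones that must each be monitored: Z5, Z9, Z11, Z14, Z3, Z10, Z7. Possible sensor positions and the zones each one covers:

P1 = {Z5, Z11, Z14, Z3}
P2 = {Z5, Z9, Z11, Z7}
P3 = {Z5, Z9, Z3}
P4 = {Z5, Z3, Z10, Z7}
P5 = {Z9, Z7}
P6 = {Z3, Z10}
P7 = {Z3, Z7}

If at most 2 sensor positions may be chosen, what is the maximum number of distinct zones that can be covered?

Choosing P1, P2 covers {Z5, Z9, Z11, Z14, Z3, Z7} — 6 zones.
No choice of 2 sensor positions does better; here Z10 is left uncovered.

6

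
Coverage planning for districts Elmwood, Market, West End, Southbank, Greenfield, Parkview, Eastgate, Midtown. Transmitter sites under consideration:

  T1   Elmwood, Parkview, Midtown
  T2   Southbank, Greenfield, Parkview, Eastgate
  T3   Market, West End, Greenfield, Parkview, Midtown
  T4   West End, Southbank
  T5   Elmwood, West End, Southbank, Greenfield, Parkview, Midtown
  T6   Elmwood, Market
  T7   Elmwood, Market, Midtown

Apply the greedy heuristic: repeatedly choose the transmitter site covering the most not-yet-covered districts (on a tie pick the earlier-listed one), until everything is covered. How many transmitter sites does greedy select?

3

Pick 1: T5 covers 6 new districts (Elmwood, West End, Southbank, Greenfield, Parkview, Midtown).
Pick 2: T2 covers 1 new districts (Eastgate).
Pick 3: T3 covers 1 new districts (Market).
Greedy uses 3 transmitter sites.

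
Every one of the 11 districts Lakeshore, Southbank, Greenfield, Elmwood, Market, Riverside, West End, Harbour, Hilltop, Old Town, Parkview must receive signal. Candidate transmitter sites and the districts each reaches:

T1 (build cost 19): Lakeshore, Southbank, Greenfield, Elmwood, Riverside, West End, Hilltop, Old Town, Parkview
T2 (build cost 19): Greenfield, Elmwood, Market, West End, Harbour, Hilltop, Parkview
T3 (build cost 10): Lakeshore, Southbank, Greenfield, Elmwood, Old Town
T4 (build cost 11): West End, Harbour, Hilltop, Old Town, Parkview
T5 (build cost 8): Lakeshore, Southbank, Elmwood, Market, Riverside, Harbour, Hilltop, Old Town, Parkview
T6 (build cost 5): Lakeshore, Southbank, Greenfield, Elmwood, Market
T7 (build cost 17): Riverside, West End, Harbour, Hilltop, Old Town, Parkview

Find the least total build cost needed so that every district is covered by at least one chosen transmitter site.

22

T6, T7 cover every district at build cost 5 + 17 = 22.
Any cover uses at least 2 transmitter sites; among all covering selections none totals below 22.
Greedy by coverage-per-build cost would pick T5, T6, T4 for 24 — worse than the optimum 22.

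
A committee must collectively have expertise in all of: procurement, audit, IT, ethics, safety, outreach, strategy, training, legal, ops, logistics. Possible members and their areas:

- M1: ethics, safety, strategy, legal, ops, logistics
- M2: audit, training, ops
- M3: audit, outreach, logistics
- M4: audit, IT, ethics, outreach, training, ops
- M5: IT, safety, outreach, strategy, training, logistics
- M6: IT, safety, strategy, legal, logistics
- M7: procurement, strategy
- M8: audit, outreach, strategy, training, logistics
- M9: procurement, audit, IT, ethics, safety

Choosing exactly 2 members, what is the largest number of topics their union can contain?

Choosing M1, M4 covers {audit, IT, ethics, safety, outreach, strategy, training, legal, ops, logistics} — 10 topics.
No choice of 2 members does better; here procurement is left uncovered.

10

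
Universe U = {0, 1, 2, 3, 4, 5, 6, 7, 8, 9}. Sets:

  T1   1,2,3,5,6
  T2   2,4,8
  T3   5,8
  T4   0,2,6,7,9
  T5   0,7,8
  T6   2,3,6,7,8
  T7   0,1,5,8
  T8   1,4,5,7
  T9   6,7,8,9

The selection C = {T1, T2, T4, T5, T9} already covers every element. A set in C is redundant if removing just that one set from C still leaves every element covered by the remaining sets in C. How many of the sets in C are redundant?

Drop T1: 1, 3, 5 uncovered — not redundant.
Drop T2: 4 uncovered — not redundant.
Drop T4: the rest still cover every element — redundant.
Drop T5: the rest still cover every element — redundant.
Drop T9: the rest still cover every element — redundant.
3 redundant: T4, T5, T9.

3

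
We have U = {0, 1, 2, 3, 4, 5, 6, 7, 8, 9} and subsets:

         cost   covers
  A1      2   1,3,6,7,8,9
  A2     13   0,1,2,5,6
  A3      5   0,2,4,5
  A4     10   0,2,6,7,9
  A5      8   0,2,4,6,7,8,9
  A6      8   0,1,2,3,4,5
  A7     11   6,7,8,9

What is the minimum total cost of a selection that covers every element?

A1, A3 cover every element at cost 2 + 5 = 7.
Any cover uses at least 2 sets; among all covering selections none totals below 7.

7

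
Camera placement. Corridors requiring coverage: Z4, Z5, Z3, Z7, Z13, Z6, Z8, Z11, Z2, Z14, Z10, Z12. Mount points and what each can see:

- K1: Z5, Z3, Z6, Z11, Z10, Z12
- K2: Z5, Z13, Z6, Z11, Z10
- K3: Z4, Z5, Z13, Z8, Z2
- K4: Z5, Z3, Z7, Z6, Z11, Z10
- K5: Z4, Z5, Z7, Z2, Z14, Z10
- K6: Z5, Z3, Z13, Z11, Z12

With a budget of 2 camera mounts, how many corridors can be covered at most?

Choosing K1, K3 covers {Z4, Z5, Z3, Z13, Z6, Z8, Z11, Z2, Z10, Z12} — 10 corridors.
No choice of 2 camera mounts does better; here Z7, Z14 are left uncovered.

10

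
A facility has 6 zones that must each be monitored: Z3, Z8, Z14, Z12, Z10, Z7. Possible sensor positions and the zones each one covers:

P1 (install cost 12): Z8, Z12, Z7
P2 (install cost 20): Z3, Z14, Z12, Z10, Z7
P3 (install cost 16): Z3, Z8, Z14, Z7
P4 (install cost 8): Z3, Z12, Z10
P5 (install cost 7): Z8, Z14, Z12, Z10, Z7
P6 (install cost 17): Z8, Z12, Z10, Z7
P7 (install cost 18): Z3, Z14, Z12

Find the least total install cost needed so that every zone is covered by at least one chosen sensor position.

15

P4, P5 cover every zone at install cost 8 + 7 = 15.
Any cover uses at least 2 sensor positions; among all covering selections none totals below 15.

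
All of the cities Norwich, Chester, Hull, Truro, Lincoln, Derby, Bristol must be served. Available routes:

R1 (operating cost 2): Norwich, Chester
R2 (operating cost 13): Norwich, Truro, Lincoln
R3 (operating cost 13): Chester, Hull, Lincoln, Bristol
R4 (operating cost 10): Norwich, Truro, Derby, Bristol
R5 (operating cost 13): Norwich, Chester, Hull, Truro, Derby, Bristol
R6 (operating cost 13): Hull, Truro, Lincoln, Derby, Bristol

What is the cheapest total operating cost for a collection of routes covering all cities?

R1, R6 cover every city at operating cost 2 + 13 = 15.
Any cover uses at least 2 routes; among all covering selections none totals below 15.

15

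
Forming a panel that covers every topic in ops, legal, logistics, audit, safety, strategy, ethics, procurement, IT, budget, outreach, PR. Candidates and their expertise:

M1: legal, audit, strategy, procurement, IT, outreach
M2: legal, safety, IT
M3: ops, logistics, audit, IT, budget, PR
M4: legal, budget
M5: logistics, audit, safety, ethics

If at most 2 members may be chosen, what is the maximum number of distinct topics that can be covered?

10

Choosing M1, M3 covers {ops, legal, logistics, audit, strategy, procurement, IT, budget, outreach, PR} — 10 topics.
No choice of 2 members does better; here safety, ethics are left uncovered.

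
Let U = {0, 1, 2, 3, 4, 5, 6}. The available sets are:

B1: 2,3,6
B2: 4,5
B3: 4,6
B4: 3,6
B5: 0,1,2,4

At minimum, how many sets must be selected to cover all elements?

3

B1, B2, B5 together cover {0, 1, 2, 3, 4, 5, 6} — every element.
No 2 of the 5 sets cover everything (all 10 pairs fall short), so 3 is minimum.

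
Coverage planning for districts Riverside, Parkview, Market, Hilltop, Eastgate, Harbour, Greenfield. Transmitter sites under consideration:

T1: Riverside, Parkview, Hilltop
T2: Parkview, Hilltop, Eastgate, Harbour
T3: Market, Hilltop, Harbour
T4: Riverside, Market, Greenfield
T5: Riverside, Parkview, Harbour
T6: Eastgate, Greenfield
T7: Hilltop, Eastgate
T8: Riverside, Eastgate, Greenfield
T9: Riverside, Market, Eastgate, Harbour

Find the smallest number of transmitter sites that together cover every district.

T2, T4 together cover {Riverside, Parkview, Market, Hilltop, Eastgate, Harbour, Greenfield} — every district.
No single transmitter site contains all 7 districts, so 2 is optimal.

2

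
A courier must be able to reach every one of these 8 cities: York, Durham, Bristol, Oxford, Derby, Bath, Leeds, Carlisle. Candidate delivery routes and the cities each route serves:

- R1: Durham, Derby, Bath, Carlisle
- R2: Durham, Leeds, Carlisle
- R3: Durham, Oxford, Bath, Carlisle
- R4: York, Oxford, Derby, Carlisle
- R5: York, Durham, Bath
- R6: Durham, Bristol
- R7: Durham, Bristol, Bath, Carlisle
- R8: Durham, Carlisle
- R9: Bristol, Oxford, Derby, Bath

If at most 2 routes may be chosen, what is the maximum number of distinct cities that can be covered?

Choosing R2, R9 covers {Durham, Bristol, Oxford, Derby, Bath, Leeds, Carlisle} — 7 cities.
No choice of 2 routes does better; here York is left uncovered.

7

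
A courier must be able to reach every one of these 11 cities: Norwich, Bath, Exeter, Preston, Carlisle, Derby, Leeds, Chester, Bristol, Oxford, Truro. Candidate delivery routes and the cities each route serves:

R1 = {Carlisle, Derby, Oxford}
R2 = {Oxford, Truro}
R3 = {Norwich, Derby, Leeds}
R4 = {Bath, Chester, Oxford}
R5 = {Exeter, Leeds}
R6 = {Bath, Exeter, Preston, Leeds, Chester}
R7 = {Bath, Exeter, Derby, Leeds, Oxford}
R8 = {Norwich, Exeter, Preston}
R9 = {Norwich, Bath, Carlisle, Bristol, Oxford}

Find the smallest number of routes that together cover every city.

4

R1, R2, R6, R9 together cover {Norwich, Bath, Exeter, Preston, Carlisle, Derby, Leeds, Chester, Bristol, Oxford, Truro} — every city.
No 3 of the 9 routes cover everything (all 84 triples fall short), so 4 is minimum.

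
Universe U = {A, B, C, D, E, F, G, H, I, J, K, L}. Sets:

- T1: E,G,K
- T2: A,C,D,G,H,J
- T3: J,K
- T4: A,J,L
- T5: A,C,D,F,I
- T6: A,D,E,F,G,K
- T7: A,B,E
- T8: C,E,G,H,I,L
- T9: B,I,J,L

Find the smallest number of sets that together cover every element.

3

T2, T6, T9 together cover {A, B, C, D, E, F, G, H, I, J, K, L} — every element.
No 2 of the 9 sets cover everything (all 36 pairs fall short), so 3 is minimum.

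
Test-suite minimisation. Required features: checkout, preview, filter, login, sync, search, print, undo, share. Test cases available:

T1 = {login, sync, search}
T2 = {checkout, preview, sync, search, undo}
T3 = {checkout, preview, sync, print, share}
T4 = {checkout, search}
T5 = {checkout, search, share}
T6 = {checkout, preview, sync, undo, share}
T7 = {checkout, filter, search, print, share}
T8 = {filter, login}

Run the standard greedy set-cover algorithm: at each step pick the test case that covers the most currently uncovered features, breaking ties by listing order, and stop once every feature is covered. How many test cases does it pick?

Pick 1: T2 covers 5 new features (checkout, preview, sync, search, undo).
Pick 2: T7 covers 3 new features (filter, print, share).
Pick 3: T1 covers 1 new features (login).
Greedy uses 3 test cases.

3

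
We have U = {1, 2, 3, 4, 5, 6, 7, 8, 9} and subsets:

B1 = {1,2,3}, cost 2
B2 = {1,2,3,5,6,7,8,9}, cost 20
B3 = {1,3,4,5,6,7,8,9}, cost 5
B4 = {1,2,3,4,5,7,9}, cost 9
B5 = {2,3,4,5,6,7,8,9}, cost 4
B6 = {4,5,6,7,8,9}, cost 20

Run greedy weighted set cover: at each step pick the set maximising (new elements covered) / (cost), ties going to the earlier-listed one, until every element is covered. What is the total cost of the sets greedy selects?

Pick 1: B5 adds 8 new (2, 3, 4, 5, 6, 7, 8, 9) at cost 4 (ratio 8/4).
Pick 2: B1 adds 1 new (1) at cost 2 (ratio 1/2).
Greedy total cost: 4 + 2 = 6.

6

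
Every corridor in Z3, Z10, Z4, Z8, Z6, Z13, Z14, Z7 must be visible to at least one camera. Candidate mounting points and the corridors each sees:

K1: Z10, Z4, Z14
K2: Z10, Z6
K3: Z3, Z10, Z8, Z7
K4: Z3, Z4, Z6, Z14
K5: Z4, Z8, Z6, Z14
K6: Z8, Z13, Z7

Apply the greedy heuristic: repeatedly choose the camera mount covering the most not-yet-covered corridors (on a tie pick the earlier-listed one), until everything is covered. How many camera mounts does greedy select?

Pick 1: K3 covers 4 new corridors (Z3, Z10, Z8, Z7).
Pick 2: K4 covers 3 new corridors (Z4, Z6, Z14).
Pick 3: K6 covers 1 new corridors (Z13).
Greedy uses 3 camera mounts.

3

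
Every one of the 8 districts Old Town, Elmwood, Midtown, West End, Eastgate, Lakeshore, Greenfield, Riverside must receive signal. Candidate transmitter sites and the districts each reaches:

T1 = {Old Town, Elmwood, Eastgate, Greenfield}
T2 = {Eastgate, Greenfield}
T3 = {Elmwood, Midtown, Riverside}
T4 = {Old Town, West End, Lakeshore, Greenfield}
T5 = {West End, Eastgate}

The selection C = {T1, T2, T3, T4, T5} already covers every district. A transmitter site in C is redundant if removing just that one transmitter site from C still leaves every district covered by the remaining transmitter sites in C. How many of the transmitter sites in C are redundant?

Drop T1: the rest still cover every district — redundant.
Drop T2: the rest still cover every district — redundant.
Drop T3: Midtown, Riverside uncovered — not redundant.
Drop T4: Lakeshore uncovered — not redundant.
Drop T5: the rest still cover every district — redundant.
3 redundant: T1, T2, T5.

3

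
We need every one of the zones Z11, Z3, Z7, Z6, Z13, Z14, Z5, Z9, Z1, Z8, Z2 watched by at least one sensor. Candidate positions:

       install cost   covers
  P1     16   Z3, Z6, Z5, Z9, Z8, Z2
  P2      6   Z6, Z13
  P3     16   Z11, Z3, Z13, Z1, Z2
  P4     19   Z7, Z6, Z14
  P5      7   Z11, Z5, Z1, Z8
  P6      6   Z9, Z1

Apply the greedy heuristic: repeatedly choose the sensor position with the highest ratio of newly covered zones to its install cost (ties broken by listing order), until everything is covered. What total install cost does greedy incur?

Pick 1: P5 adds 4 new (Z11, Z5, Z1, Z8) at install cost 7 (ratio 4/7).
Pick 2: P2 adds 2 new (Z6, Z13) at install cost 6 (ratio 2/6).
Pick 3: P1 adds 3 new (Z3, Z9, Z2) at install cost 16 (ratio 3/16).
Pick 4: P4 adds 2 new (Z7, Z14) at install cost 19 (ratio 2/19).
Greedy total install cost: 7 + 6 + 16 + 19 = 48.

48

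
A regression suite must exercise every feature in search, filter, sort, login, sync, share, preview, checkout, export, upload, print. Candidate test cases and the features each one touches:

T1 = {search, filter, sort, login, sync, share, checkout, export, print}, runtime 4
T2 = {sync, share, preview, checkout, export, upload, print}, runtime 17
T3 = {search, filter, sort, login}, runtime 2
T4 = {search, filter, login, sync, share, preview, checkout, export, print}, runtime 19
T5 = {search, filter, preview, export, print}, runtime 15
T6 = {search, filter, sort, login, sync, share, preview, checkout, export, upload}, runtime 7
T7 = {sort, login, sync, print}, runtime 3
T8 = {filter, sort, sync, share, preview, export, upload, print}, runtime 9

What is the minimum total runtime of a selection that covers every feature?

T6, T7 cover every feature at runtime 7 + 3 = 10.
Any cover uses at least 2 test cases; among all covering selections none totals below 10.

10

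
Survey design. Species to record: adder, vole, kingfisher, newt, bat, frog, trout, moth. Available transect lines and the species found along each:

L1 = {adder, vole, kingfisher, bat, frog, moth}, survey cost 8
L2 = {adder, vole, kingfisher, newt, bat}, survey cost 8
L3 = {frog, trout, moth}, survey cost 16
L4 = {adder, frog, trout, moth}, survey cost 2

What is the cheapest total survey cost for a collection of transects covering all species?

10

L2, L4 cover every species at survey cost 8 + 2 = 10.
Any cover uses at least 2 transects; among all covering selections none totals below 10.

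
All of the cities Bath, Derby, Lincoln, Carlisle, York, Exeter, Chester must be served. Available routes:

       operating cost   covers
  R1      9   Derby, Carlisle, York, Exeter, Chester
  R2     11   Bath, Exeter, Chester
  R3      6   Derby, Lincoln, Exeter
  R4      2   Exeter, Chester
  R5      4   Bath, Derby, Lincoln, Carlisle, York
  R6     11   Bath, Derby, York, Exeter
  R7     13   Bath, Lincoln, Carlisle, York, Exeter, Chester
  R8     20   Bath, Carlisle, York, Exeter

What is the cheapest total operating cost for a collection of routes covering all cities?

6

R4, R5 cover every city at operating cost 2 + 4 = 6.
Any cover uses at least 2 routes; among all covering selections none totals below 6.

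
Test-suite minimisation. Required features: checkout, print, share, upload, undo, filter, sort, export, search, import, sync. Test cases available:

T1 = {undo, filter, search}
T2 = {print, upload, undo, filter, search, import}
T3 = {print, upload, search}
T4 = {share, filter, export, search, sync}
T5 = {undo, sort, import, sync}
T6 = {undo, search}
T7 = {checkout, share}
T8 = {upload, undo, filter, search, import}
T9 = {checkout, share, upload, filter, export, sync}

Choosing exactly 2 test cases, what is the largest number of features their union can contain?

Choosing T2, T9 covers {checkout, print, share, upload, undo, filter, export, search, import, sync} — 10 features.
No choice of 2 test cases does better; here sort is left uncovered.

10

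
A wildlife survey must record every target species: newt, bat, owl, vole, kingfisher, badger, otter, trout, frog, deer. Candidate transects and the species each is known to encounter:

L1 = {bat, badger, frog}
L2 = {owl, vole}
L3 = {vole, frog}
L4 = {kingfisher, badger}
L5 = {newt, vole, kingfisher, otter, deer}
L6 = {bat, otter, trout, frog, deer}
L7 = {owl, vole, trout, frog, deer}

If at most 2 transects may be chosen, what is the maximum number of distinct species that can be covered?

8

Choosing L1, L5 covers {newt, bat, vole, kingfisher, badger, otter, frog, deer} — 8 species.
No choice of 2 transects does better; here owl, trout are left uncovered.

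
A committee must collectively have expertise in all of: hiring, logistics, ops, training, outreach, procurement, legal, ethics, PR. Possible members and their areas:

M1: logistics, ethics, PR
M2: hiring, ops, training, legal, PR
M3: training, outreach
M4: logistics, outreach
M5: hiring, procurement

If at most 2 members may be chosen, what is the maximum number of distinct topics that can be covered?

Choosing M1, M2 covers {hiring, logistics, ops, training, legal, ethics, PR} — 7 topics.
No choice of 2 members does better; here outreach, procurement are left uncovered.

7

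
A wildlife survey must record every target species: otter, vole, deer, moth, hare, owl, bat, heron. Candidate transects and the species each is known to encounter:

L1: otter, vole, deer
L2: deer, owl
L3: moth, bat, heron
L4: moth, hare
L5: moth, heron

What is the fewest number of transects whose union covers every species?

L1, L2, L3, L4 together cover {otter, vole, deer, moth, hare, owl, bat, heron} — every species.
No 3 of the 5 transects cover everything (all 10 triples fall short), so 4 is minimum.

4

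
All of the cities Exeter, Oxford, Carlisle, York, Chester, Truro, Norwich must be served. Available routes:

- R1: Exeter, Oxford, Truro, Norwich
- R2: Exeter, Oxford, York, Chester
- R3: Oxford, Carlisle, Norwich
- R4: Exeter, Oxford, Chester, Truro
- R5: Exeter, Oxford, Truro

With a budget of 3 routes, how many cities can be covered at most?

Choosing R1, R2, R3 covers {Exeter, Oxford, Carlisle, York, Chester, Truro, Norwich} — 7 cities.
That is all 7 cities.

7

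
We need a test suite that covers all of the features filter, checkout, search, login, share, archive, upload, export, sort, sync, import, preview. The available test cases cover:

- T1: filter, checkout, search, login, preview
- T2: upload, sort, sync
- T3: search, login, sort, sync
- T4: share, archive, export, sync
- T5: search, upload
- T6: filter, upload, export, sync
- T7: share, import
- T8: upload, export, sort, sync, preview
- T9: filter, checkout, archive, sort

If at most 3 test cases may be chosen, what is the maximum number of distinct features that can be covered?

11

Choosing T1, T2, T4 covers {filter, checkout, search, login, share, archive, upload, export, sort, sync, preview} — 11 features.
No choice of 3 test cases does better; here import is left uncovered.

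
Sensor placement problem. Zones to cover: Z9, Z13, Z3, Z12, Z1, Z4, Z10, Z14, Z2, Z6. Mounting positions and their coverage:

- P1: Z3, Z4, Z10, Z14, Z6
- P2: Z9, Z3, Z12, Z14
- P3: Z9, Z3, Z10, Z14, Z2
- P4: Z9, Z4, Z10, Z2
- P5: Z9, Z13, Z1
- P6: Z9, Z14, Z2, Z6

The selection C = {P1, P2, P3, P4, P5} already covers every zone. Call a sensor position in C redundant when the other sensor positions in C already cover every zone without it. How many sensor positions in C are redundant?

Drop P1: Z6 uncovered — not redundant.
Drop P2: Z12 uncovered — not redundant.
Drop P3: the rest still cover every zone — redundant.
Drop P4: the rest still cover every zone — redundant.
Drop P5: Z13, Z1 uncovered — not redundant.
2 redundant: P3, P4.

2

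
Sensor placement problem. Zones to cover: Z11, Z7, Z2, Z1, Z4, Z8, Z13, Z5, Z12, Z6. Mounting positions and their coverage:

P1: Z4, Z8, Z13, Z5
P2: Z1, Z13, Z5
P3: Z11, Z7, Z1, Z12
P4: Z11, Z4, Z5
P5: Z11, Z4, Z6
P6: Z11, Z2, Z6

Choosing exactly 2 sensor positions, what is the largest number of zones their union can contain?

8

Choosing P1, P3 covers {Z11, Z7, Z1, Z4, Z8, Z13, Z5, Z12} — 8 zones.
No choice of 2 sensor positions does better; here Z2, Z6 are left uncovered.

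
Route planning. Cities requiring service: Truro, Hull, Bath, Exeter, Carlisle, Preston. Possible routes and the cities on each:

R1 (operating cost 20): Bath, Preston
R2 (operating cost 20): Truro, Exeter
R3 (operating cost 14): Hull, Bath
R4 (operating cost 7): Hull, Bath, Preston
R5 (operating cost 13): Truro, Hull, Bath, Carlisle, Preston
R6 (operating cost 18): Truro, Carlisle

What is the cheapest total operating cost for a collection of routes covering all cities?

33

R2, R5 cover every city at operating cost 20 + 13 = 33.
Any cover uses at least 2 routes; among all covering selections none totals below 33.
Greedy by coverage-per-operating cost would pick R4, R5, R2 for 40 — worse than the optimum 33.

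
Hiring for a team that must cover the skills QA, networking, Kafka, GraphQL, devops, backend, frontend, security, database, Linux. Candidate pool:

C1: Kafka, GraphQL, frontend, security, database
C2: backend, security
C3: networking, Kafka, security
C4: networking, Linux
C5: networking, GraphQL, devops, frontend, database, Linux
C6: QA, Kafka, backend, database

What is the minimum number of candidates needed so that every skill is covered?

3

C1, C5, C6 together cover {QA, networking, Kafka, GraphQL, devops, backend, frontend, security, database, Linux} — every skill.
No 2 of the 6 candidates cover everything (all 15 pairs fall short), so 3 is minimum.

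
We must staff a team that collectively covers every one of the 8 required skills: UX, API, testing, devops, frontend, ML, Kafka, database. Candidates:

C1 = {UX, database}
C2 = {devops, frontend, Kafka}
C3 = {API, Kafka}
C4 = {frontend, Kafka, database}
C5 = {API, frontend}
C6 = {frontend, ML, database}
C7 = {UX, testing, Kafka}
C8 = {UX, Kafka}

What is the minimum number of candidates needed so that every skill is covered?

4

C2, C3, C6, C7 together cover {UX, API, testing, devops, frontend, ML, Kafka, database} — every skill.
No 3 of the 8 candidates cover everything (all 56 triples fall short), so 4 is minimum.
Greedy (largest uncovered first) would take C2, C1, C3, C6, C7 — 5 candidates — but 4 suffice.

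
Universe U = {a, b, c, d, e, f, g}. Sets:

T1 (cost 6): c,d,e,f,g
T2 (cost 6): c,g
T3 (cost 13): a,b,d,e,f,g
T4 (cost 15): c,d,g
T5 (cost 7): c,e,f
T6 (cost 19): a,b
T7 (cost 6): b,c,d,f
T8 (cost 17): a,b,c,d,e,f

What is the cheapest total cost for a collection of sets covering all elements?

19

T1, T3 cover every element at cost 6 + 13 = 19.
Any cover uses at least 2 sets; among all covering selections none totals below 19.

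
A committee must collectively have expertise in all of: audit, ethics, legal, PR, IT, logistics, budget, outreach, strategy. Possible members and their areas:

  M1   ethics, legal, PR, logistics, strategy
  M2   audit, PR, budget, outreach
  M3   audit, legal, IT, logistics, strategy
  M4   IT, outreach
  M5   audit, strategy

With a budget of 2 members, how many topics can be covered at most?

Choosing M1, M2 covers {audit, ethics, legal, PR, logistics, budget, outreach, strategy} — 8 topics.
No choice of 2 members does better; here IT is left uncovered.

8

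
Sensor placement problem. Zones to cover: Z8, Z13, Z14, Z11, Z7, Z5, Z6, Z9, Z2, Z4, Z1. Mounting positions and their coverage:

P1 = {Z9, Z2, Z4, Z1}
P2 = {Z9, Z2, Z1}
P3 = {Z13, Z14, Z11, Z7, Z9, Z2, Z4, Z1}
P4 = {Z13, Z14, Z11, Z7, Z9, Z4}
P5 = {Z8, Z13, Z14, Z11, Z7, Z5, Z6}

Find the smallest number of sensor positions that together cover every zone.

P1, P5 together cover {Z8, Z13, Z14, Z11, Z7, Z5, Z6, Z9, Z2, Z4, Z1} — every zone.
No single sensor position contains all 11 zones, so 2 is optimal.

2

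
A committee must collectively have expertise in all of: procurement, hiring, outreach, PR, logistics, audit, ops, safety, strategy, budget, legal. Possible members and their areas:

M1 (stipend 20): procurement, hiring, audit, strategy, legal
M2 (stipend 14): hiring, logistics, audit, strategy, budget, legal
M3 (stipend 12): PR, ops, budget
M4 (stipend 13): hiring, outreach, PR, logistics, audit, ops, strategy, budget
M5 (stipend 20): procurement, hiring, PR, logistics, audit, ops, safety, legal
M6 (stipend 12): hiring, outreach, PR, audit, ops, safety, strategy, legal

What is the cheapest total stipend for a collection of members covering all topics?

33

M4, M5 cover every topic at stipend 13 + 20 = 33.
Any cover uses at least 2 members; among all covering selections none totals below 33.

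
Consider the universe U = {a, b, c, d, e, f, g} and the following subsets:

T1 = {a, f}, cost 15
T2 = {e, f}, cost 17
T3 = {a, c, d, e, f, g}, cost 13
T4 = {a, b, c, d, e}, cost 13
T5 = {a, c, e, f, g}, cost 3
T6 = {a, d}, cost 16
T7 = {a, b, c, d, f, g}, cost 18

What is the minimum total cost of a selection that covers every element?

T4, T5 cover every element at cost 13 + 3 = 16.
Any cover uses at least 2 sets; among all covering selections none totals below 16.

16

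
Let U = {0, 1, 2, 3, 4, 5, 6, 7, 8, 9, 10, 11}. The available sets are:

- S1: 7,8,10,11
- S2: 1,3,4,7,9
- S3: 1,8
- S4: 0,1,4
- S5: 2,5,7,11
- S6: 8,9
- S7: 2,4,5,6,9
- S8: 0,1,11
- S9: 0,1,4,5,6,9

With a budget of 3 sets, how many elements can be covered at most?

11

Choosing S1, S2, S7 covers {1, 2, 3, 4, 5, 6, 7, 8, 9, 10, 11} — 11 elements.
No choice of 3 sets does better; here 0 is left uncovered.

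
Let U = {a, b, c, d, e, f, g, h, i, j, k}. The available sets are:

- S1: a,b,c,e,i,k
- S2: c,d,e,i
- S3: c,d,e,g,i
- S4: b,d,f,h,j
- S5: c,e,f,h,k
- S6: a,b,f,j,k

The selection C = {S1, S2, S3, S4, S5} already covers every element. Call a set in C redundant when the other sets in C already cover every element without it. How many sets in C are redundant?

2

Drop S1: a uncovered — not redundant.
Drop S2: the rest still cover every element — redundant.
Drop S3: g uncovered — not redundant.
Drop S4: j uncovered — not redundant.
Drop S5: the rest still cover every element — redundant.
2 redundant: S2, S5.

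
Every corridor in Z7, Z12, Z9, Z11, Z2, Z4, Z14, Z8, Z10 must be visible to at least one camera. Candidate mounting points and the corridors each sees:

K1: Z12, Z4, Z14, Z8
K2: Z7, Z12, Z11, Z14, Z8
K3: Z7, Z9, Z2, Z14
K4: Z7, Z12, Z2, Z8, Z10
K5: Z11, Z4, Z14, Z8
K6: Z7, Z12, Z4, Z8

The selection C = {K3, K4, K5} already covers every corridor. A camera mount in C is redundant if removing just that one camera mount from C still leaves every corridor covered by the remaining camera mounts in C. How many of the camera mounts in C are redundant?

Drop K3: Z9 uncovered — not redundant.
Drop K4: Z12, Z10 uncovered — not redundant.
Drop K5: Z11, Z4 uncovered — not redundant.
None of the camera mounts in C is redundant.

0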